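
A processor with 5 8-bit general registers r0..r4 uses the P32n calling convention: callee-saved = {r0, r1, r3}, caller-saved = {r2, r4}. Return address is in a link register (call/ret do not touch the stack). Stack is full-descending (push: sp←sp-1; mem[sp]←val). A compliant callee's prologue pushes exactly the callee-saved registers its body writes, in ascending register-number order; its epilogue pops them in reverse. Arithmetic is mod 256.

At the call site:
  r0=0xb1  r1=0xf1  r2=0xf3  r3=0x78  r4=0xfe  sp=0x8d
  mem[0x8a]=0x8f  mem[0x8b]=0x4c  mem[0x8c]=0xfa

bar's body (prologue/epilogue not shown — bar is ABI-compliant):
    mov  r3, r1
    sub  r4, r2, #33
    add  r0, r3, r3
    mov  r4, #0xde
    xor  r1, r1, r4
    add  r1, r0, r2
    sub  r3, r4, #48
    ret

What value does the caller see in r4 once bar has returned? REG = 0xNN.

REG = 0xde

prologue: push r0 -> mem[0x8c]=0xb1, sp=0x8c
prologue: push r1 -> mem[0x8b]=0xf1, sp=0x8b
prologue: push r3 -> mem[0x8a]=0x78, sp=0x8a
body[0] mov  r3, r1 -> r3=0xf1
body[1] sub  r4, r2, #33 -> r4=0xd2
body[2] add  r0, r3, r3 -> r0=0xe2
body[3] mov  r4, #0xde -> r4=0xde
body[4] xor  r1, r1, r4 -> r1=0x2f
body[5] add  r1, r0, r2 -> r1=0xd5
body[6] sub  r3, r4, #48 -> r3=0xae
epilogue: pop r3=0x78, sp=0x8b
epilogue: pop r1=0xf1, sp=0x8c
epilogue: pop r0=0xb1, sp=0x8d
r4 is caller-saved -> body value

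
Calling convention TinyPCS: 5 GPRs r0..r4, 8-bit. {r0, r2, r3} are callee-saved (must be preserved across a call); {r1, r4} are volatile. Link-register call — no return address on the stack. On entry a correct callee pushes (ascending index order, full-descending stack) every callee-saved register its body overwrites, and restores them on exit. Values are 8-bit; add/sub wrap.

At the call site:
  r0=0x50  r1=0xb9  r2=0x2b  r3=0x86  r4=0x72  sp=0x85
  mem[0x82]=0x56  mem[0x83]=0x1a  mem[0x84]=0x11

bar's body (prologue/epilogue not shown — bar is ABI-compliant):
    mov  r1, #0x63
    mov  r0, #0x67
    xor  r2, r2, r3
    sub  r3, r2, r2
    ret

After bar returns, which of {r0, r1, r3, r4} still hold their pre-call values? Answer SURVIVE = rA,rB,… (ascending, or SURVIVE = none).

SURVIVE = r0,r3,r4

prologue: push r0 -> mem[0x84]=0x50, sp=0x84
prologue: push r2 -> mem[0x83]=0x2b, sp=0x83
prologue: push r3 -> mem[0x82]=0x86, sp=0x82
body[0] mov  r1, #0x63 -> r1=0x63
body[1] mov  r0, #0x67 -> r0=0x67
body[2] xor  r2, r2, r3 -> r2=0xad
body[3] sub  r3, r2, r2 -> r3=0x00
epilogue: pop r3=0x86, sp=0x83
epilogue: pop r2=0x2b, sp=0x84
epilogue: pop r0=0x50, sp=0x85
r0: callee-saved, written=True
r1: caller-saved, written=True
r3: callee-saved, written=True
r4: caller-saved, written=False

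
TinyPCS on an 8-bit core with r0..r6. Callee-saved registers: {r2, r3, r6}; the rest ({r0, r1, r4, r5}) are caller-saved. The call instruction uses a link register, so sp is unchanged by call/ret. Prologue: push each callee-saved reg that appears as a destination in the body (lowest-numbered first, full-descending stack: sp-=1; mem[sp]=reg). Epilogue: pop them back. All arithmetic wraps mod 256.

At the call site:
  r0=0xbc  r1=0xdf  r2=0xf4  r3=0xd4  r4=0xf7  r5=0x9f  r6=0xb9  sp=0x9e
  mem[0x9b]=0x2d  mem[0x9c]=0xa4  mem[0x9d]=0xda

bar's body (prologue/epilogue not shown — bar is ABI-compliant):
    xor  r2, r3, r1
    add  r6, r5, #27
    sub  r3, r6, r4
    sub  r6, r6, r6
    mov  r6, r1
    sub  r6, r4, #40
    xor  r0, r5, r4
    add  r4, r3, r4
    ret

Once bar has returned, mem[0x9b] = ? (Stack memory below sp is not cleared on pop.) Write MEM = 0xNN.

prologue: push r2 -> mem[0x9d]=0xf4, sp=0x9d
prologue: push r3 -> mem[0x9c]=0xd4, sp=0x9c
prologue: push r6 -> mem[0x9b]=0xb9, sp=0x9b
body[0] xor  r2, r3, r1 -> r2=0x0b
body[1] add  r6, r5, #27 -> r6=0xba
body[2] sub  r3, r6, r4 -> r3=0xc3
body[3] sub  r6, r6, r6 -> r6=0x00
body[4] mov  r6, r1 -> r6=0xdf
body[5] sub  r6, r4, #40 -> r6=0xcf
body[6] xor  r0, r5, r4 -> r0=0x68
body[7] add  r4, r3, r4 -> r4=0xba
epilogue: pop r6=0xb9, sp=0x9c
epilogue: pop r3=0xd4, sp=0x9d
epilogue: pop r2=0xf4, sp=0x9e
prologue pushed ['r2', 'r3', 'r6'] at ['0x9d', '0x9c', '0x9b']

MEM = 0xb9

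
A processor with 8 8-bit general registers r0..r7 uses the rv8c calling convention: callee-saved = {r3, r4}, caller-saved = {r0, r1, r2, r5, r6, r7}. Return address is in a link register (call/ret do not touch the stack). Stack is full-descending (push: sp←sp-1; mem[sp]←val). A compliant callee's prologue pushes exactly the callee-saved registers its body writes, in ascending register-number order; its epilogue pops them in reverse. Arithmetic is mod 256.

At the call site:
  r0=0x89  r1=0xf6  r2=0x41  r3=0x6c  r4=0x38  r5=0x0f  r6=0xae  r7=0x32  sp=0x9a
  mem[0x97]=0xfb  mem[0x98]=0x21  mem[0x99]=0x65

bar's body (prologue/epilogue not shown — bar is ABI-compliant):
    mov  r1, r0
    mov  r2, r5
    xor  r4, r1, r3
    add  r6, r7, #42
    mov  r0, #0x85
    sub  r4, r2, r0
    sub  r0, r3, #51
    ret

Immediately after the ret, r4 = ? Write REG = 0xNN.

REG = 0x38

prologue: push r4 → mem[0x99]=0x38, sp=0x99
body[0] mov  r1, r0 → r1=0x89
body[1] mov  r2, r5 → r2=0x0f
body[2] xor  r4, r1, r3 → r4=0xe5
body[3] add  r6, r7, #42 → r6=0x5c
body[4] mov  r0, #0x85 → r0=0x85
body[5] sub  r4, r2, r0 → r4=0x8a
body[6] sub  r0, r3, #51 → r0=0x39
epilogue: pop r4=0x38, sp=0x9a
r4 is callee-saved → restored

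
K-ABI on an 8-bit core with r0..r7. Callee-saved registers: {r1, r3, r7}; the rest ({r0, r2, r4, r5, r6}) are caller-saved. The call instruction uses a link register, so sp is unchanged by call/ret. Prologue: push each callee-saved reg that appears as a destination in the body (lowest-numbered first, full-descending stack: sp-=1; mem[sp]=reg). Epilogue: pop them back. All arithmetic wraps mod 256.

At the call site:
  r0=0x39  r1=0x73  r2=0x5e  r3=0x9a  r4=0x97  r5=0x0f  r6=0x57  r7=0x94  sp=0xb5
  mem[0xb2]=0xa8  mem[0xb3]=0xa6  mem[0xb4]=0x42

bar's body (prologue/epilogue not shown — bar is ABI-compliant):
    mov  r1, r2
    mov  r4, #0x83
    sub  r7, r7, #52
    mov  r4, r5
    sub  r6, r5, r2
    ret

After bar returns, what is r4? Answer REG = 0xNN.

REG = 0x0f

prologue: push r1 -> mem[0xb4]=0x73, sp=0xb4
prologue: push r7 -> mem[0xb3]=0x94, sp=0xb3
body[0] mov  r1, r2 -> r1=0x5e
body[1] mov  r4, #0x83 -> r4=0x83
body[2] sub  r7, r7, #52 -> r7=0x60
body[3] mov  r4, r5 -> r4=0x0f
body[4] sub  r6, r5, r2 -> r6=0xb1
epilogue: pop r7=0x94, sp=0xb4
epilogue: pop r1=0x73, sp=0xb5
r4 is caller-saved -> body value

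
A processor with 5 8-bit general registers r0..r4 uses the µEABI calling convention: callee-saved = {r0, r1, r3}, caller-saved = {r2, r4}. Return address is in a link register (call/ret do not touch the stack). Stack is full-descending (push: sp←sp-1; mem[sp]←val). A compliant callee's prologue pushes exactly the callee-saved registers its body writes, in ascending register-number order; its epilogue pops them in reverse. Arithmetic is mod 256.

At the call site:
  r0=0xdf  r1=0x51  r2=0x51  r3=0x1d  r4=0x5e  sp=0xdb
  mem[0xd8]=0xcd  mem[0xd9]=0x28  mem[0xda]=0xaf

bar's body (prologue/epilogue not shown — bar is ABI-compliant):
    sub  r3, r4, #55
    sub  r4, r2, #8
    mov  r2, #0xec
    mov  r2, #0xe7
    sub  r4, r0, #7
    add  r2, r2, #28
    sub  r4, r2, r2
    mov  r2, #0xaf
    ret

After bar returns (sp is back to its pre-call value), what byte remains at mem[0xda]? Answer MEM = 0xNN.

MEM = 0x1d

prologue: push r3 → mem[0xda]=0x1d, sp=0xda
body[0] sub  r3, r4, #55 → r3=0x27
body[1] sub  r4, r2, #8 → r4=0x49
body[2] mov  r2, #0xec → r2=0xec
body[3] mov  r2, #0xe7 → r2=0xe7
body[4] sub  r4, r0, #7 → r4=0xd8
body[5] add  r2, r2, #28 → r2=0x03
body[6] sub  r4, r2, r2 → r4=0x00
body[7] mov  r2, #0xaf → r2=0xaf
epilogue: pop r3=0x1d, sp=0xdb
prologue pushed ['r3'] at ['0xda']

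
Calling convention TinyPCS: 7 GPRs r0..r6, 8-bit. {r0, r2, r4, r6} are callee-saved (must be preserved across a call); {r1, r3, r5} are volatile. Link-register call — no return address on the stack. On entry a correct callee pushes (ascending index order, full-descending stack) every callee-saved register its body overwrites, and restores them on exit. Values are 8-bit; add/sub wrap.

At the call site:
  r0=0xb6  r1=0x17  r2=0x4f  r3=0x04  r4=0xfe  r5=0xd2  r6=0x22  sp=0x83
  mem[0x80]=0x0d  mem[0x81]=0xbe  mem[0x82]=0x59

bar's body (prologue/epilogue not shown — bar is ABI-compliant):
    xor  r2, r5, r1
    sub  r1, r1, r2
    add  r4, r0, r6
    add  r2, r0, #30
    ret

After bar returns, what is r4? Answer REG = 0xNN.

prologue: push r2 → mem[0x82]=0x4f, sp=0x82
prologue: push r4 → mem[0x81]=0xfe, sp=0x81
body[0] xor  r2, r5, r1 → r2=0xc5
body[1] sub  r1, r1, r2 → r1=0x52
body[2] add  r4, r0, r6 → r4=0xd8
body[3] add  r2, r0, #30 → r2=0xd4
epilogue: pop r4=0xfe, sp=0x82
epilogue: pop r2=0x4f, sp=0x83
r4 is callee-saved → restored

REG = 0xfe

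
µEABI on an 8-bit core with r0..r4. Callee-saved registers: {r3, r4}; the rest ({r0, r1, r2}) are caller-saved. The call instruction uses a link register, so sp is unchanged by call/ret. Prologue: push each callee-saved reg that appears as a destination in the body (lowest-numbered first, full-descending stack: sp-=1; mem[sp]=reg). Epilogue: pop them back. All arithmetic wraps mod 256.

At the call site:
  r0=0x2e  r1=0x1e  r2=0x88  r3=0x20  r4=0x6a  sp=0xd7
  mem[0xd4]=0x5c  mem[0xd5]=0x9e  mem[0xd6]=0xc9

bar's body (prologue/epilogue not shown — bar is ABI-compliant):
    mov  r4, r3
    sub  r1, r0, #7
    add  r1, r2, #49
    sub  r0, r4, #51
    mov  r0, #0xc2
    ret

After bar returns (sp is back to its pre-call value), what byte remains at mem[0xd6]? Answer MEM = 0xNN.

MEM = 0x6a

prologue: push r4 → mem[0xd6]=0x6a, sp=0xd6
body[0] mov  r4, r3 → r4=0x20
body[1] sub  r1, r0, #7 → r1=0x27
body[2] add  r1, r2, #49 → r1=0xb9
body[3] sub  r0, r4, #51 → r0=0xed
body[4] mov  r0, #0xc2 → r0=0xc2
epilogue: pop r4=0x6a, sp=0xd7
prologue pushed ['r4'] at ['0xd6']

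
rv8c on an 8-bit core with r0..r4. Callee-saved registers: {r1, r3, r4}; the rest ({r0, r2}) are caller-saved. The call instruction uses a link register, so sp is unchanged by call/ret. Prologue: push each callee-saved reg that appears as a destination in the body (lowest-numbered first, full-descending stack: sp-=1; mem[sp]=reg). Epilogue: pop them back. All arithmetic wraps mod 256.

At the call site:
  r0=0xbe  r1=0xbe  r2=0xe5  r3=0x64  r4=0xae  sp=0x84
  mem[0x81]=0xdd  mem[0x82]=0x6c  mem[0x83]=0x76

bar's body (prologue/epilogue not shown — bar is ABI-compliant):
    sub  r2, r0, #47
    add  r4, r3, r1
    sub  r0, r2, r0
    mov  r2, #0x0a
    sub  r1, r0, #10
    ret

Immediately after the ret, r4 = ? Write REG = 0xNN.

prologue: push r1 → mem[0x83]=0xbe, sp=0x83
prologue: push r4 → mem[0x82]=0xae, sp=0x82
body[0] sub  r2, r0, #47 → r2=0x8f
body[1] add  r4, r3, r1 → r4=0x22
body[2] sub  r0, r2, r0 → r0=0xd1
body[3] mov  r2, #0x0a → r2=0x0a
body[4] sub  r1, r0, #10 → r1=0xc7
epilogue: pop r4=0xae, sp=0x83
epilogue: pop r1=0xbe, sp=0x84
r4 is callee-saved → restored

REG = 0xae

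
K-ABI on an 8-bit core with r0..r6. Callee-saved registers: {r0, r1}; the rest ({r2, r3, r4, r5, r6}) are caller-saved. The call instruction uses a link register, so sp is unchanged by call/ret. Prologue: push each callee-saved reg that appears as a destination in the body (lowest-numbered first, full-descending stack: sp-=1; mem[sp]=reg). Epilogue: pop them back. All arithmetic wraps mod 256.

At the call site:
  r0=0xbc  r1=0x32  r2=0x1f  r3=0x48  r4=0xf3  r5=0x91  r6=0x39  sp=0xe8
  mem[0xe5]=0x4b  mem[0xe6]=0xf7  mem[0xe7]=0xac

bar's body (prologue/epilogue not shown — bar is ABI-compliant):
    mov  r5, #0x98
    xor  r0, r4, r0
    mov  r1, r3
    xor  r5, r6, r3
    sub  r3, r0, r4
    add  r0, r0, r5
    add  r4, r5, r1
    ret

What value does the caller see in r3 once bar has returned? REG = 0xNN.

prologue: push r0 → mem[0xe7]=0xbc, sp=0xe7
prologue: push r1 → mem[0xe6]=0x32, sp=0xe6
body[0] mov  r5, #0x98 → r5=0x98
body[1] xor  r0, r4, r0 → r0=0x4f
body[2] mov  r1, r3 → r1=0x48
body[3] xor  r5, r6, r3 → r5=0x71
body[4] sub  r3, r0, r4 → r3=0x5c
body[5] add  r0, r0, r5 → r0=0xc0
body[6] add  r4, r5, r1 → r4=0xb9
epilogue: pop r1=0x32, sp=0xe7
epilogue: pop r0=0xbc, sp=0xe8
r3 is caller-saved → body value

REG = 0x5c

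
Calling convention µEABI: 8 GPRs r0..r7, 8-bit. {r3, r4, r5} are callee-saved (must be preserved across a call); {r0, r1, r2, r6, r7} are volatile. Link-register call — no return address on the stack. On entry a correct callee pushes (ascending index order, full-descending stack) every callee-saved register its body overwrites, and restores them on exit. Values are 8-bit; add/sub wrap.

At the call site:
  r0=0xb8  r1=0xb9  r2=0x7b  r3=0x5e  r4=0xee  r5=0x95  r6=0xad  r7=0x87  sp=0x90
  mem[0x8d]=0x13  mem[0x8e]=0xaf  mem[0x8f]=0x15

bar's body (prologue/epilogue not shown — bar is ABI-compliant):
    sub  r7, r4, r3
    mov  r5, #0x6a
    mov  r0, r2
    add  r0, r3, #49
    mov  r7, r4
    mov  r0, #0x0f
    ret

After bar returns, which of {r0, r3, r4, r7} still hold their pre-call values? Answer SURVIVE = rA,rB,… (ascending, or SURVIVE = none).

prologue: push r5 → mem[0x8f]=0x95, sp=0x8f
body[0] sub  r7, r4, r3 → r7=0x90
body[1] mov  r5, #0x6a → r5=0x6a
body[2] mov  r0, r2 → r0=0x7b
body[3] add  r0, r3, #49 → r0=0x8f
body[4] mov  r7, r4 → r7=0xee
body[5] mov  r0, #0x0f → r0=0x0f
epilogue: pop r5=0x95, sp=0x90
r0: caller-saved, written=True
r3: callee-saved, written=False
r4: callee-saved, written=False
r7: caller-saved, written=True

SURVIVE = r3,r4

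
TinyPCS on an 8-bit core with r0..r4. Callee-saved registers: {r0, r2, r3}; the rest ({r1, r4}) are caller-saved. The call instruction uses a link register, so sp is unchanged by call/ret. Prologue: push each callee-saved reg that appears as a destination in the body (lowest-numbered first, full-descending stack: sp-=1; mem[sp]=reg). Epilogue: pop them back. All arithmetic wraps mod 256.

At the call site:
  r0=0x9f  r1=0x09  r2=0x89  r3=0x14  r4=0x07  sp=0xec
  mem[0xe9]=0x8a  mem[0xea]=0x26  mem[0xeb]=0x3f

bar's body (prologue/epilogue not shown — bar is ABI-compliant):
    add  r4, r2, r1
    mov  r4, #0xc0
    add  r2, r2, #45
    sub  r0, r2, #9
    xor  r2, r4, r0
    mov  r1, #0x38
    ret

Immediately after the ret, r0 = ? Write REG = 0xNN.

REG = 0x9f

prologue: push r0 → mem[0xeb]=0x9f, sp=0xeb
prologue: push r2 → mem[0xea]=0x89, sp=0xea
body[0] add  r4, r2, r1 → r4=0x92
body[1] mov  r4, #0xc0 → r4=0xc0
body[2] add  r2, r2, #45 → r2=0xb6
body[3] sub  r0, r2, #9 → r0=0xad
body[4] xor  r2, r4, r0 → r2=0x6d
body[5] mov  r1, #0x38 → r1=0x38
epilogue: pop r2=0x89, sp=0xeb
epilogue: pop r0=0x9f, sp=0xec
r0 is callee-saved → restored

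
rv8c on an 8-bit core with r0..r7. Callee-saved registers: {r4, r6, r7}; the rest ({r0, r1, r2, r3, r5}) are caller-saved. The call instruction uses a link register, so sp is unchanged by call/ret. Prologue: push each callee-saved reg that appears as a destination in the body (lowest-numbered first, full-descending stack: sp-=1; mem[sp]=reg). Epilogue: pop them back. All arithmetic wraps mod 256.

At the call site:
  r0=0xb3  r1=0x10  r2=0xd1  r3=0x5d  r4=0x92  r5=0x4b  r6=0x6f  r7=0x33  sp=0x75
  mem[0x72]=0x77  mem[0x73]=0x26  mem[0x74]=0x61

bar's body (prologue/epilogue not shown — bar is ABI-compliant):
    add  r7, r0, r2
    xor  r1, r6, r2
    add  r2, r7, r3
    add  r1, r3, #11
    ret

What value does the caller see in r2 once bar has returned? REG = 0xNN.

REG = 0xe1

prologue: push r7 → mem[0x74]=0x33, sp=0x74
body[0] add  r7, r0, r2 → r7=0x84
body[1] xor  r1, r6, r2 → r1=0xbe
body[2] add  r2, r7, r3 → r2=0xe1
body[3] add  r1, r3, #11 → r1=0x68
epilogue: pop r7=0x33, sp=0x75
r2 is caller-saved → body value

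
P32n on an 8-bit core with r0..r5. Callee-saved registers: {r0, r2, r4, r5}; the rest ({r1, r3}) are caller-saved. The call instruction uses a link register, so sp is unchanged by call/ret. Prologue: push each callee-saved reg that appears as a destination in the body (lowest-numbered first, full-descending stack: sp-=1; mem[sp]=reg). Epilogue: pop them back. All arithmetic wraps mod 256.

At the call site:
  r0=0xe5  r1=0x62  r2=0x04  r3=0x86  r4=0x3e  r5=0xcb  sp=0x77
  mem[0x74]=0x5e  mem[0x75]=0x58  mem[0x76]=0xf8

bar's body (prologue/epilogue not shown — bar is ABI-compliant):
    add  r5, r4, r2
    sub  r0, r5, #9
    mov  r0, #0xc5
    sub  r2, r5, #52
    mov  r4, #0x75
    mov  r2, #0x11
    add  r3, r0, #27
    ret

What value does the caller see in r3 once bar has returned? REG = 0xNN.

prologue: push r0 → mem[0x76]=0xe5, sp=0x76
prologue: push r2 → mem[0x75]=0x04, sp=0x75
prologue: push r4 → mem[0x74]=0x3e, sp=0x74
prologue: push r5 → mem[0x73]=0xcb, sp=0x73
body[0] add  r5, r4, r2 → r5=0x42
body[1] sub  r0, r5, #9 → r0=0x39
body[2] mov  r0, #0xc5 → r0=0xc5
body[3] sub  r2, r5, #52 → r2=0x0e
body[4] mov  r4, #0x75 → r4=0x75
body[5] mov  r2, #0x11 → r2=0x11
body[6] add  r3, r0, #27 → r3=0xe0
epilogue: pop r5=0xcb, sp=0x74
epilogue: pop r4=0x3e, sp=0x75
epilogue: pop r2=0x04, sp=0x76
epilogue: pop r0=0xe5, sp=0x77
r3 is caller-saved → body value

REG = 0xe0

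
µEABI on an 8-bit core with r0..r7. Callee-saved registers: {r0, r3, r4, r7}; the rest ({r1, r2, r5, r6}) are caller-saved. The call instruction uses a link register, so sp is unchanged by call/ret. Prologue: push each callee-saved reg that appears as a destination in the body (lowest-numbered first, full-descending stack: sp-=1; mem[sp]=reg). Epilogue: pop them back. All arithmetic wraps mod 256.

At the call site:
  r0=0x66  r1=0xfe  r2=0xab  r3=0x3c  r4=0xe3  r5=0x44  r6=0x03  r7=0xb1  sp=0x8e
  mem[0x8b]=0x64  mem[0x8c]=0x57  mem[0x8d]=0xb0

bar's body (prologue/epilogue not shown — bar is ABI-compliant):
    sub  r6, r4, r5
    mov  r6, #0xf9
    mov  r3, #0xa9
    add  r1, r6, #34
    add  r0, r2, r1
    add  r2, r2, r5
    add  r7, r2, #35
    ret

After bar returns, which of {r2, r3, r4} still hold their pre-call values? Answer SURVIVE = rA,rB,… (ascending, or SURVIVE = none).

SURVIVE = r3,r4

prologue: push r0 → mem[0x8d]=0x66, sp=0x8d
prologue: push r3 → mem[0x8c]=0x3c, sp=0x8c
prologue: push r7 → mem[0x8b]=0xb1, sp=0x8b
body[0] sub  r6, r4, r5 → r6=0x9f
body[1] mov  r6, #0xf9 → r6=0xf9
body[2] mov  r3, #0xa9 → r3=0xa9
body[3] add  r1, r6, #34 → r1=0x1b
body[4] add  r0, r2, r1 → r0=0xc6
body[5] add  r2, r2, r5 → r2=0xef
body[6] add  r7, r2, #35 → r7=0x12
epilogue: pop r7=0xb1, sp=0x8c
epilogue: pop r3=0x3c, sp=0x8d
epilogue: pop r0=0x66, sp=0x8e
r2: caller-saved, written=True
r3: callee-saved, written=True
r4: callee-saved, written=False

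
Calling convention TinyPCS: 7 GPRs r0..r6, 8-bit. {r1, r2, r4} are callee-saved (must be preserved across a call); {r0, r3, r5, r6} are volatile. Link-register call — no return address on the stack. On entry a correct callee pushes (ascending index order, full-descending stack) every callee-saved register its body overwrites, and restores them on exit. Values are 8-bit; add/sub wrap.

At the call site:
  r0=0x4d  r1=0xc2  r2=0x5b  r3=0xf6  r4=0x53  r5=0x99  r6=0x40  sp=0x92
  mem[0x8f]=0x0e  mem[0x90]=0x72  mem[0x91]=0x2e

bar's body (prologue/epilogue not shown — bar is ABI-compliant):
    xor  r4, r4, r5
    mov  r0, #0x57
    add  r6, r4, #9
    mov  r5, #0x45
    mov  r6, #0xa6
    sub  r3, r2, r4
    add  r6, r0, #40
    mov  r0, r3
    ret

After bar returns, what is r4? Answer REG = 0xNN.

prologue: push r4 → mem[0x91]=0x53, sp=0x91
body[0] xor  r4, r4, r5 → r4=0xca
body[1] mov  r0, #0x57 → r0=0x57
body[2] add  r6, r4, #9 → r6=0xd3
body[3] mov  r5, #0x45 → r5=0x45
body[4] mov  r6, #0xa6 → r6=0xa6
body[5] sub  r3, r2, r4 → r3=0x91
body[6] add  r6, r0, #40 → r6=0x7f
body[7] mov  r0, r3 → r0=0x91
epilogue: pop r4=0x53, sp=0x92
r4 is callee-saved → restored

REG = 0x53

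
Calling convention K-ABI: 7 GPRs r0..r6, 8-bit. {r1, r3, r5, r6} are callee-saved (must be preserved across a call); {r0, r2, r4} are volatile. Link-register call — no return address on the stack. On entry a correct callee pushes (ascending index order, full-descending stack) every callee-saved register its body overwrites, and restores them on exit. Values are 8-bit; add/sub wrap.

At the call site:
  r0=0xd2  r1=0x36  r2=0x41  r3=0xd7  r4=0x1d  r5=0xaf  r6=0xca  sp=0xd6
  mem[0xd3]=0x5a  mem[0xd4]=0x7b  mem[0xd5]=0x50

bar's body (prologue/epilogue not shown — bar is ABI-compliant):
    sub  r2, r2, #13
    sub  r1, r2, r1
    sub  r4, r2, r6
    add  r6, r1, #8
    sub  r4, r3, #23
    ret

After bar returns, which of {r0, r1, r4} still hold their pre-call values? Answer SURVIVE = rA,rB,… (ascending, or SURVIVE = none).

SURVIVE = r0,r1

prologue: push r1 -> mem[0xd5]=0x36, sp=0xd5
prologue: push r6 -> mem[0xd4]=0xca, sp=0xd4
body[0] sub  r2, r2, #13 -> r2=0x34
body[1] sub  r1, r2, r1 -> r1=0xfe
body[2] sub  r4, r2, r6 -> r4=0x6a
body[3] add  r6, r1, #8 -> r6=0x06
body[4] sub  r4, r3, #23 -> r4=0xc0
epilogue: pop r6=0xca, sp=0xd5
epilogue: pop r1=0x36, sp=0xd6
r0: caller-saved, written=False
r1: callee-saved, written=True
r4: caller-saved, written=True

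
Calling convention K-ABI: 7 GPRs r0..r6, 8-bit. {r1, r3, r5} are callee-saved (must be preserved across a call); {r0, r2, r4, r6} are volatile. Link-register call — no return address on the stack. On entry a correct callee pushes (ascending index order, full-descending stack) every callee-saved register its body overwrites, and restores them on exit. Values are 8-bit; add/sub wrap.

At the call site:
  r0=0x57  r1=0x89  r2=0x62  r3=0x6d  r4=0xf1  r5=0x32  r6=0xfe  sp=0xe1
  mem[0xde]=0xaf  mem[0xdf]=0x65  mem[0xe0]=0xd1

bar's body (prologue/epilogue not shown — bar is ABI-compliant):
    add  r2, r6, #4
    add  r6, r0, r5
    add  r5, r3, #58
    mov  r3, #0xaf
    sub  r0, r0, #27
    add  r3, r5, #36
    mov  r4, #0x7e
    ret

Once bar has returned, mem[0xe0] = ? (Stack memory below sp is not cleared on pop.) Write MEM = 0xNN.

MEM = 0x6d

prologue: push r3 → mem[0xe0]=0x6d, sp=0xe0
prologue: push r5 → mem[0xdf]=0x32, sp=0xdf
body[0] add  r2, r6, #4 → r2=0x02
body[1] add  r6, r0, r5 → r6=0x89
body[2] add  r5, r3, #58 → r5=0xa7
body[3] mov  r3, #0xaf → r3=0xaf
body[4] sub  r0, r0, #27 → r0=0x3c
body[5] add  r3, r5, #36 → r3=0xcb
body[6] mov  r4, #0x7e → r4=0x7e
epilogue: pop r5=0x32, sp=0xe0
epilogue: pop r3=0x6d, sp=0xe1
prologue pushed ['r3', 'r5'] at ['0xe0', '0xdf']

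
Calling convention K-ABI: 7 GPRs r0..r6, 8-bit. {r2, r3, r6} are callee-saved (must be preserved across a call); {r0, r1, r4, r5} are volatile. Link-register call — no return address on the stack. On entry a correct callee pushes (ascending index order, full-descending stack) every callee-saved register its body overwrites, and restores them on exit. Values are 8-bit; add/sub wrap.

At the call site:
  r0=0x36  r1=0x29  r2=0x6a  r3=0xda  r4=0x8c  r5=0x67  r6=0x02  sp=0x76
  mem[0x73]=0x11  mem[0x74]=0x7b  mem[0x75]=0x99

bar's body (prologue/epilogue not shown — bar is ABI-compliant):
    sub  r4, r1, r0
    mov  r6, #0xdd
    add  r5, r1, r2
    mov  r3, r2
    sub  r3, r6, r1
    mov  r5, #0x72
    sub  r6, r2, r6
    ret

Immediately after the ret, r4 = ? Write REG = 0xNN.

prologue: push r3 → mem[0x75]=0xda, sp=0x75
prologue: push r6 → mem[0x74]=0x02, sp=0x74
body[0] sub  r4, r1, r0 → r4=0xf3
body[1] mov  r6, #0xdd → r6=0xdd
body[2] add  r5, r1, r2 → r5=0x93
body[3] mov  r3, r2 → r3=0x6a
body[4] sub  r3, r6, r1 → r3=0xb4
body[5] mov  r5, #0x72 → r5=0x72
body[6] sub  r6, r2, r6 → r6=0x8d
epilogue: pop r6=0x02, sp=0x75
epilogue: pop r3=0xda, sp=0x76
r4 is caller-saved → body value

REG = 0xf3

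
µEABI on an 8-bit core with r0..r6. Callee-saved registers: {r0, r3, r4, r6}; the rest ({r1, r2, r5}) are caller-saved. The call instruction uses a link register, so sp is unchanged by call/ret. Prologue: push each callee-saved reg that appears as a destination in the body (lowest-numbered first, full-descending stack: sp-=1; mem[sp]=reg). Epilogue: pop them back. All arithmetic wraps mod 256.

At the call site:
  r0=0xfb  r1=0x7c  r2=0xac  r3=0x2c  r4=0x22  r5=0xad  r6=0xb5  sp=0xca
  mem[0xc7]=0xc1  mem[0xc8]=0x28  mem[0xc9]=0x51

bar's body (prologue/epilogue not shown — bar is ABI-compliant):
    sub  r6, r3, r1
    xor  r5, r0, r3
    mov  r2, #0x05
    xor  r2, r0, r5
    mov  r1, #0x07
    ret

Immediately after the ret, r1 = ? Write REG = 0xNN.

REG = 0x07

prologue: push r6 → mem[0xc9]=0xb5, sp=0xc9
body[0] sub  r6, r3, r1 → r6=0xb0
body[1] xor  r5, r0, r3 → r5=0xd7
body[2] mov  r2, #0x05 → r2=0x05
body[3] xor  r2, r0, r5 → r2=0x2c
body[4] mov  r1, #0x07 → r1=0x07
epilogue: pop r6=0xb5, sp=0xca
r1 is caller-saved → body value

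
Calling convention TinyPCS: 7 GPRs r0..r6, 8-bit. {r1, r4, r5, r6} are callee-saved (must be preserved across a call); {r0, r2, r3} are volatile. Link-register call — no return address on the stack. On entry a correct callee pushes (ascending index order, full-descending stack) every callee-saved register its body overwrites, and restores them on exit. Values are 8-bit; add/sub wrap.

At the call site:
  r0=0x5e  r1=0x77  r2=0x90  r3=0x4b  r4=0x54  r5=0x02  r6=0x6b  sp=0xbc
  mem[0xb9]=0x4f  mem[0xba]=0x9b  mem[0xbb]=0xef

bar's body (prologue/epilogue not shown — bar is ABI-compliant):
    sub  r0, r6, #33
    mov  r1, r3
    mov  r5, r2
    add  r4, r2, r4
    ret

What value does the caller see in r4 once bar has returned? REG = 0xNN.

prologue: push r1 -> mem[0xbb]=0x77, sp=0xbb
prologue: push r4 -> mem[0xba]=0x54, sp=0xba
prologue: push r5 -> mem[0xb9]=0x02, sp=0xb9
body[0] sub  r0, r6, #33 -> r0=0x4a
body[1] mov  r1, r3 -> r1=0x4b
body[2] mov  r5, r2 -> r5=0x90
body[3] add  r4, r2, r4 -> r4=0xe4
epilogue: pop r5=0x02, sp=0xba
epilogue: pop r4=0x54, sp=0xbb
epilogue: pop r1=0x77, sp=0xbc
r4 is callee-saved -> restored

REG = 0x54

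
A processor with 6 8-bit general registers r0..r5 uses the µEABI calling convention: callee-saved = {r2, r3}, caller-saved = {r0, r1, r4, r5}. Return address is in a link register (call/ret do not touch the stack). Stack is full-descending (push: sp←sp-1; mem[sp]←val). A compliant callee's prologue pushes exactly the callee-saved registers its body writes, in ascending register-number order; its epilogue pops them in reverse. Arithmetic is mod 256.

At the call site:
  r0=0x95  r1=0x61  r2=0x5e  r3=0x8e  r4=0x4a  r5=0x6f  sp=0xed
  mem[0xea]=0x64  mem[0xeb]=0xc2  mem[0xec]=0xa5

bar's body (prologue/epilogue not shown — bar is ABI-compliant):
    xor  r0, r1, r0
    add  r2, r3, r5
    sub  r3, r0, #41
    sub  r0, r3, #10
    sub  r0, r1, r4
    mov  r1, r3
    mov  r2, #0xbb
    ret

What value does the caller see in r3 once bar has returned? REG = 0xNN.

prologue: push r2 -> mem[0xec]=0x5e, sp=0xec
prologue: push r3 -> mem[0xeb]=0x8e, sp=0xeb
body[0] xor  r0, r1, r0 -> r0=0xf4
body[1] add  r2, r3, r5 -> r2=0xfd
body[2] sub  r3, r0, #41 -> r3=0xcb
body[3] sub  r0, r3, #10 -> r0=0xc1
body[4] sub  r0, r1, r4 -> r0=0x17
body[5] mov  r1, r3 -> r1=0xcb
body[6] mov  r2, #0xbb -> r2=0xbb
epilogue: pop r3=0x8e, sp=0xec
epilogue: pop r2=0x5e, sp=0xed
r3 is callee-saved -> restored

REG = 0x8e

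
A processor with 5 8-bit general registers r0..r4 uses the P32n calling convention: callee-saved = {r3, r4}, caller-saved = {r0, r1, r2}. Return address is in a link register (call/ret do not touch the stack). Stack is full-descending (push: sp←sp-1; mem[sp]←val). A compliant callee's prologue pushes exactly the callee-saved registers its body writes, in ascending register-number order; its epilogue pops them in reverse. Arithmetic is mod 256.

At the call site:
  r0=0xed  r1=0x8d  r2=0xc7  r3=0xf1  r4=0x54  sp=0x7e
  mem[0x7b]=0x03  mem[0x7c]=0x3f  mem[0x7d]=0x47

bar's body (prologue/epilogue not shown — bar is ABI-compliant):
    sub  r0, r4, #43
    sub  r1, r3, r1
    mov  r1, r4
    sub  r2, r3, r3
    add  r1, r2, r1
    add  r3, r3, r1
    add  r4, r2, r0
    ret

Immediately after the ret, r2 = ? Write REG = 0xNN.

REG = 0x00

prologue: push r3 → mem[0x7d]=0xf1, sp=0x7d
prologue: push r4 → mem[0x7c]=0x54, sp=0x7c
body[0] sub  r0, r4, #43 → r0=0x29
body[1] sub  r1, r3, r1 → r1=0x64
body[2] mov  r1, r4 → r1=0x54
body[3] sub  r2, r3, r3 → r2=0x00
body[4] add  r1, r2, r1 → r1=0x54
body[5] add  r3, r3, r1 → r3=0x45
body[6] add  r4, r2, r0 → r4=0x29
epilogue: pop r4=0x54, sp=0x7d
epilogue: pop r3=0xf1, sp=0x7e
r2 is caller-saved → body value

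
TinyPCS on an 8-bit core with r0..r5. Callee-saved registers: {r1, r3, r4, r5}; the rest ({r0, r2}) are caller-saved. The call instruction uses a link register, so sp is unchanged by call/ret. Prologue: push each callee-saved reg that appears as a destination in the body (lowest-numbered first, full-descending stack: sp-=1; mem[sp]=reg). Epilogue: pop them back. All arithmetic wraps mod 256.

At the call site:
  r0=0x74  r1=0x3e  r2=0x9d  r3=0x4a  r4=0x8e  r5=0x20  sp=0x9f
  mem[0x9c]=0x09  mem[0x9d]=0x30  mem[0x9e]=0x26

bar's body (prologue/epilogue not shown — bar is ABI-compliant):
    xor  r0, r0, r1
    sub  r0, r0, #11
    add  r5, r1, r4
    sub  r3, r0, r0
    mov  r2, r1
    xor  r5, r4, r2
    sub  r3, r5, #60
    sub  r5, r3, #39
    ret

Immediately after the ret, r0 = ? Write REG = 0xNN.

prologue: push r3 -> mem[0x9e]=0x4a, sp=0x9e
prologue: push r5 -> mem[0x9d]=0x20, sp=0x9d
body[0] xor  r0, r0, r1 -> r0=0x4a
body[1] sub  r0, r0, #11 -> r0=0x3f
body[2] add  r5, r1, r4 -> r5=0xcc
body[3] sub  r3, r0, r0 -> r3=0x00
body[4] mov  r2, r1 -> r2=0x3e
body[5] xor  r5, r4, r2 -> r5=0xb0
body[6] sub  r3, r5, #60 -> r3=0x74
body[7] sub  r5, r3, #39 -> r5=0x4d
epilogue: pop r5=0x20, sp=0x9e
epilogue: pop r3=0x4a, sp=0x9f
r0 is caller-saved -> body value

REG = 0x3f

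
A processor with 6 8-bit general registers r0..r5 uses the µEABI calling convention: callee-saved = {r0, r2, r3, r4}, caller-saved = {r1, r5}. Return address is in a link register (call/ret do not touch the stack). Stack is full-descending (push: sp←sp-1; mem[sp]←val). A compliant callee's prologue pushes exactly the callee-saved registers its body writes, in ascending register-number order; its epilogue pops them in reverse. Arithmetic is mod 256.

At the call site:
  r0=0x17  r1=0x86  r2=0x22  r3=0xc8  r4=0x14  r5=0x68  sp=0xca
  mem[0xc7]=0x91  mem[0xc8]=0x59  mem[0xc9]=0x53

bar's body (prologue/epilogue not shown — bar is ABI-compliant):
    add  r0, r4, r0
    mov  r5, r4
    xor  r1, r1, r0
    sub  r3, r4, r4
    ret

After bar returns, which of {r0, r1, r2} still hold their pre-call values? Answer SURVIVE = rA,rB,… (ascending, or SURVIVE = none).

prologue: push r0 -> mem[0xc9]=0x17, sp=0xc9
prologue: push r3 -> mem[0xc8]=0xc8, sp=0xc8
body[0] add  r0, r4, r0 -> r0=0x2b
body[1] mov  r5, r4 -> r5=0x14
body[2] xor  r1, r1, r0 -> r1=0xad
body[3] sub  r3, r4, r4 -> r3=0x00
epilogue: pop r3=0xc8, sp=0xc9
epilogue: pop r0=0x17, sp=0xca
r0: callee-saved, written=True
r1: caller-saved, written=True
r2: callee-saved, written=False

SURVIVE = r0,r2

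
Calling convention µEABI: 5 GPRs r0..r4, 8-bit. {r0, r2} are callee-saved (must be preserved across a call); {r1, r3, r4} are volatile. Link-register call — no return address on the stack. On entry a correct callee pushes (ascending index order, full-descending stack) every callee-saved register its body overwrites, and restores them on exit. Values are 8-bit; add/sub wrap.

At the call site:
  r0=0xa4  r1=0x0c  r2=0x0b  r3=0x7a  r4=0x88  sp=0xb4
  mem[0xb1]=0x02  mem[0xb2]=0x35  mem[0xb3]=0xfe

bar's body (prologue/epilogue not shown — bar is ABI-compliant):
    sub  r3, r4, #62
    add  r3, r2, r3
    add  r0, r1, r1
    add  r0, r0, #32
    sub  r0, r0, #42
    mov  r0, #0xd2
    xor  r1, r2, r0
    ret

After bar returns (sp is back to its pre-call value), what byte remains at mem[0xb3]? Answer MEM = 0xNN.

prologue: push r0 -> mem[0xb3]=0xa4, sp=0xb3
body[0] sub  r3, r4, #62 -> r3=0x4a
body[1] add  r3, r2, r3 -> r3=0x55
body[2] add  r0, r1, r1 -> r0=0x18
body[3] add  r0, r0, #32 -> r0=0x38
body[4] sub  r0, r0, #42 -> r0=0x0e
body[5] mov  r0, #0xd2 -> r0=0xd2
body[6] xor  r1, r2, r0 -> r1=0xd9
epilogue: pop r0=0xa4, sp=0xb4
prologue pushed ['r0'] at ['0xb3']

MEM = 0xa4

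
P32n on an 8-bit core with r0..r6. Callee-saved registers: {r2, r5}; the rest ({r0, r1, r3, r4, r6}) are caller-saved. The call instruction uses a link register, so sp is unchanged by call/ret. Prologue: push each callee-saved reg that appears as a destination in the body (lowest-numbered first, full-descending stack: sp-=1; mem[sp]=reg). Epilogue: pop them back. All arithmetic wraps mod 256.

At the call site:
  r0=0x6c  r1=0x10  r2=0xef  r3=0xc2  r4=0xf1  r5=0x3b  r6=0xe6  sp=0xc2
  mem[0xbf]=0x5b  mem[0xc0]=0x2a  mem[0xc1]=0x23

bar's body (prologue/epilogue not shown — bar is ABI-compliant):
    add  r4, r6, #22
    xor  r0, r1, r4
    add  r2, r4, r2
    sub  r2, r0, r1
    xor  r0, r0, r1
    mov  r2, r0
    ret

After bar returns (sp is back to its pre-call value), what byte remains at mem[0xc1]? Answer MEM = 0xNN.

MEM = 0xef

prologue: push r2 → mem[0xc1]=0xef, sp=0xc1
body[0] add  r4, r6, #22 → r4=0xfc
body[1] xor  r0, r1, r4 → r0=0xec
body[2] add  r2, r4, r2 → r2=0xeb
body[3] sub  r2, r0, r1 → r2=0xdc
body[4] xor  r0, r0, r1 → r0=0xfc
body[5] mov  r2, r0 → r2=0xfc
epilogue: pop r2=0xef, sp=0xc2
prologue pushed ['r2'] at ['0xc1']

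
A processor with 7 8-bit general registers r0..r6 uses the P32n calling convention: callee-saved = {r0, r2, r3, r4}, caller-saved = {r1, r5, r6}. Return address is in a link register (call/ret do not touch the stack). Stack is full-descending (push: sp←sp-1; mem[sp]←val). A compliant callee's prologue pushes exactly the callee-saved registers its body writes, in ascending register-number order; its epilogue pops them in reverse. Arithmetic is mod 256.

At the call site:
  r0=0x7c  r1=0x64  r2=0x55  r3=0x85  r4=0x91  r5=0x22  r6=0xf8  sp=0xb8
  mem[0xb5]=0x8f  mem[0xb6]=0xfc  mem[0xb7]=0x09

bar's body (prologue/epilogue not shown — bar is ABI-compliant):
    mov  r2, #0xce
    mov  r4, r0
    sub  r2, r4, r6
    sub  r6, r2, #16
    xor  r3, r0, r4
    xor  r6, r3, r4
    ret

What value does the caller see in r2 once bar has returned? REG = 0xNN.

REG = 0x55

prologue: push r2 → mem[0xb7]=0x55, sp=0xb7
prologue: push r3 → mem[0xb6]=0x85, sp=0xb6
prologue: push r4 → mem[0xb5]=0x91, sp=0xb5
body[0] mov  r2, #0xce → r2=0xce
body[1] mov  r4, r0 → r4=0x7c
body[2] sub  r2, r4, r6 → r2=0x84
body[3] sub  r6, r2, #16 → r6=0x74
body[4] xor  r3, r0, r4 → r3=0x00
body[5] xor  r6, r3, r4 → r6=0x7c
epilogue: pop r4=0x91, sp=0xb6
epilogue: pop r3=0x85, sp=0xb7
epilogue: pop r2=0x55, sp=0xb8
r2 is callee-saved → restored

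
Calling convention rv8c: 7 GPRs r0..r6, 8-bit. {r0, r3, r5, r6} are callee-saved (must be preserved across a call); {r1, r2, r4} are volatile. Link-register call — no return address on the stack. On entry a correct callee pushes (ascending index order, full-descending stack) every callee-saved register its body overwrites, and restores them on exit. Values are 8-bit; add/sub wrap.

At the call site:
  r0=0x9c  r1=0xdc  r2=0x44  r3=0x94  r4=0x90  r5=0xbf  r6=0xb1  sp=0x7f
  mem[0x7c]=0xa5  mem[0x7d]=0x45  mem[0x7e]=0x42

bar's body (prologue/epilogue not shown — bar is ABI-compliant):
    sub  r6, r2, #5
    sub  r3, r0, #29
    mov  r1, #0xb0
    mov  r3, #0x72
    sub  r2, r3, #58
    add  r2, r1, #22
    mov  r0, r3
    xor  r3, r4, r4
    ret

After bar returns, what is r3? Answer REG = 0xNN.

REG = 0x94

prologue: push r0 → mem[0x7e]=0x9c, sp=0x7e
prologue: push r3 → mem[0x7d]=0x94, sp=0x7d
prologue: push r6 → mem[0x7c]=0xb1, sp=0x7c
body[0] sub  r6, r2, #5 → r6=0x3f
body[1] sub  r3, r0, #29 → r3=0x7f
body[2] mov  r1, #0xb0 → r1=0xb0
body[3] mov  r3, #0x72 → r3=0x72
body[4] sub  r2, r3, #58 → r2=0x38
body[5] add  r2, r1, #22 → r2=0xc6
body[6] mov  r0, r3 → r0=0x72
body[7] xor  r3, r4, r4 → r3=0x00
epilogue: pop r6=0xb1, sp=0x7d
epilogue: pop r3=0x94, sp=0x7e
epilogue: pop r0=0x9c, sp=0x7f
r3 is callee-saved → restored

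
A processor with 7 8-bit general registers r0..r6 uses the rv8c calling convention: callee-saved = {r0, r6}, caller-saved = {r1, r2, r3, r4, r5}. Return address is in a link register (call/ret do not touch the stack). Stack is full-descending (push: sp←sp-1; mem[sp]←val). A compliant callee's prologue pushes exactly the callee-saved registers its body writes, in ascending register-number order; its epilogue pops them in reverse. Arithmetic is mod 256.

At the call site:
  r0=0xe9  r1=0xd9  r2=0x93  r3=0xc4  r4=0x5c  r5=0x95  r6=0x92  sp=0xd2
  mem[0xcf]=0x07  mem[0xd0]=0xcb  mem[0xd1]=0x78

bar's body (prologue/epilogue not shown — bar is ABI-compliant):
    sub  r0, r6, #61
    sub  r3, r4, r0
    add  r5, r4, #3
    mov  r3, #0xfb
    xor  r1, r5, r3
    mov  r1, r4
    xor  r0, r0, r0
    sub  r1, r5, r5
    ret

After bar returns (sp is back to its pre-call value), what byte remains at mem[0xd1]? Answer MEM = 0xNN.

prologue: push r0 → mem[0xd1]=0xe9, sp=0xd1
body[0] sub  r0, r6, #61 → r0=0x55
body[1] sub  r3, r4, r0 → r3=0x07
body[2] add  r5, r4, #3 → r5=0x5f
body[3] mov  r3, #0xfb → r3=0xfb
body[4] xor  r1, r5, r3 → r1=0xa4
body[5] mov  r1, r4 → r1=0x5c
body[6] xor  r0, r0, r0 → r0=0x00
body[7] sub  r1, r5, r5 → r1=0x00
epilogue: pop r0=0xe9, sp=0xd2
prologue pushed ['r0'] at ['0xd1']

MEM = 0xe9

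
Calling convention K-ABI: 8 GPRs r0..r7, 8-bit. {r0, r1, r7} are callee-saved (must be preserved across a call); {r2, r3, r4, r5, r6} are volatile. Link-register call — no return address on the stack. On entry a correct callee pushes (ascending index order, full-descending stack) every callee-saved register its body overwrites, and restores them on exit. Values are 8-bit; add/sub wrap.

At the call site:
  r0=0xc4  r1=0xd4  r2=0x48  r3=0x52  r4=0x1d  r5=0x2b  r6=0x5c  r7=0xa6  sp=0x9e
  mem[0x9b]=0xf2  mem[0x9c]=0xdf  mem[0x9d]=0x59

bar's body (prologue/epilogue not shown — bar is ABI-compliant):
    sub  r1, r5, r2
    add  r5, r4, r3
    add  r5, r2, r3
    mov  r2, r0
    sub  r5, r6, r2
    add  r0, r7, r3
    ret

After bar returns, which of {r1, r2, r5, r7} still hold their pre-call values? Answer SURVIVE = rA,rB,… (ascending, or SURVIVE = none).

prologue: push r0 -> mem[0x9d]=0xc4, sp=0x9d
prologue: push r1 -> mem[0x9c]=0xd4, sp=0x9c
body[0] sub  r1, r5, r2 -> r1=0xe3
body[1] add  r5, r4, r3 -> r5=0x6f
body[2] add  r5, r2, r3 -> r5=0x9a
body[3] mov  r2, r0 -> r2=0xc4
body[4] sub  r5, r6, r2 -> r5=0x98
body[5] add  r0, r7, r3 -> r0=0xf8
epilogue: pop r1=0xd4, sp=0x9d
epilogue: pop r0=0xc4, sp=0x9e
r1: callee-saved, written=True
r2: caller-saved, written=True
r5: caller-saved, written=True
r7: callee-saved, written=False

SURVIVE = r1,r7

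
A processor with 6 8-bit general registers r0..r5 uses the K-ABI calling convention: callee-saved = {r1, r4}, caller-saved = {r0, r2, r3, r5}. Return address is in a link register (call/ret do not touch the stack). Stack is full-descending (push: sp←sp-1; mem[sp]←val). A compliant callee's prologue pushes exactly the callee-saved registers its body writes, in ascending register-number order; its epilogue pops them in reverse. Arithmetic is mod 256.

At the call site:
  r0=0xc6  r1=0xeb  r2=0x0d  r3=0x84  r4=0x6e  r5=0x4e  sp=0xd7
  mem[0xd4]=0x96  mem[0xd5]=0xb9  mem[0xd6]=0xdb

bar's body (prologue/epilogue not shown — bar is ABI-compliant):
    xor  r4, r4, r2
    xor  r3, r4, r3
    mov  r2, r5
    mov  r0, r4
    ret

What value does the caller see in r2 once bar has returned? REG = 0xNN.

prologue: push r4 → mem[0xd6]=0x6e, sp=0xd6
body[0] xor  r4, r4, r2 → r4=0x63
body[1] xor  r3, r4, r3 → r3=0xe7
body[2] mov  r2, r5 → r2=0x4e
body[3] mov  r0, r4 → r0=0x63
epilogue: pop r4=0x6e, sp=0xd7
r2 is caller-saved → body value

REG = 0x4e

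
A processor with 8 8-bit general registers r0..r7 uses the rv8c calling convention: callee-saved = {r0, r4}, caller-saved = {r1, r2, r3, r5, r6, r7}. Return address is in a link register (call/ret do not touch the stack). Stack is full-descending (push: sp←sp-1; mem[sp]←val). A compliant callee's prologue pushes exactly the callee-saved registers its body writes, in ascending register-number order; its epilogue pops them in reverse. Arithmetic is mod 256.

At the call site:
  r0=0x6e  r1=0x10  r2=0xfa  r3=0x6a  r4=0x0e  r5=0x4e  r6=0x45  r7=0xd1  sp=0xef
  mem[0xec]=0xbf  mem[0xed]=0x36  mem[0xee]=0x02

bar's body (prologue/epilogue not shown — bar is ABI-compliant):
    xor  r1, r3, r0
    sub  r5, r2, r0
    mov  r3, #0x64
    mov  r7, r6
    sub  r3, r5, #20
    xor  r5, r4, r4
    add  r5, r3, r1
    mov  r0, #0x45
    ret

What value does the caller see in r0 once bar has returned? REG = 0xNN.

prologue: push r0 → mem[0xee]=0x6e, sp=0xee
body[0] xor  r1, r3, r0 → r1=0x04
body[1] sub  r5, r2, r0 → r5=0x8c
body[2] mov  r3, #0x64 → r3=0x64
body[3] mov  r7, r6 → r7=0x45
body[4] sub  r3, r5, #20 → r3=0x78
body[5] xor  r5, r4, r4 → r5=0x00
body[6] add  r5, r3, r1 → r5=0x7c
body[7] mov  r0, #0x45 → r0=0x45
epilogue: pop r0=0x6e, sp=0xef
r0 is callee-saved → restored

REG = 0x6e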